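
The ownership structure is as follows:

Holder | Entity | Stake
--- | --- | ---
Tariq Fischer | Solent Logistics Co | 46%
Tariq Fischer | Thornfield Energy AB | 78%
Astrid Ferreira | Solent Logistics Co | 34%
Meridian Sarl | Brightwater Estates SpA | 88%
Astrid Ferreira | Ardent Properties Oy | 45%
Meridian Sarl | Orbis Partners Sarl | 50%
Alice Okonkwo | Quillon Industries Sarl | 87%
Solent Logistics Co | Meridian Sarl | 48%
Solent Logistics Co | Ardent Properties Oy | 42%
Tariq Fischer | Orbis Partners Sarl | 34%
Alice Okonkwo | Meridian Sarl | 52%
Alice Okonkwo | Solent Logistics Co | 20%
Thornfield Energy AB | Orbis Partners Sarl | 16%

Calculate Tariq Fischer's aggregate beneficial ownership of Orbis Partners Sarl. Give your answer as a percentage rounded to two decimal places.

Tariq reaches Orbis along 3 paths.
Via Solent → Meridian: 46% × 48% × 50% = 11.04%.
Via Thornfield: 78% × 16% = 12.48%.
Direct stake: 34% = 34%.
Total: 11.04% + 12.48% + 34% = 57.52%.

57.52%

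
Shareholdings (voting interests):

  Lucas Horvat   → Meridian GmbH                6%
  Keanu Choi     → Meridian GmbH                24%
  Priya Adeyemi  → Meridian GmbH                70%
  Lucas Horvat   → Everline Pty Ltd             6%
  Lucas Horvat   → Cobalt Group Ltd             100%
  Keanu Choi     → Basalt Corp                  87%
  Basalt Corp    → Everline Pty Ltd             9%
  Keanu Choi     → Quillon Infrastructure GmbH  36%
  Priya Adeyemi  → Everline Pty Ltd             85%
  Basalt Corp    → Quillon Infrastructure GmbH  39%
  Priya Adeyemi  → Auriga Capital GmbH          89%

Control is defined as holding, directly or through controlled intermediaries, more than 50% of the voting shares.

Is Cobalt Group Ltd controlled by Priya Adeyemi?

No

Priya holds 70% of Meridian, so Priya controls Meridian.
Priya holds 89% of Auriga, so Priya controls Auriga.
Priya holds 85% of Everline, so Priya controls Everline.
Neither Priya nor any entity Priya controls holds any voting interest in Cobalt.
So Priya does not control Cobalt.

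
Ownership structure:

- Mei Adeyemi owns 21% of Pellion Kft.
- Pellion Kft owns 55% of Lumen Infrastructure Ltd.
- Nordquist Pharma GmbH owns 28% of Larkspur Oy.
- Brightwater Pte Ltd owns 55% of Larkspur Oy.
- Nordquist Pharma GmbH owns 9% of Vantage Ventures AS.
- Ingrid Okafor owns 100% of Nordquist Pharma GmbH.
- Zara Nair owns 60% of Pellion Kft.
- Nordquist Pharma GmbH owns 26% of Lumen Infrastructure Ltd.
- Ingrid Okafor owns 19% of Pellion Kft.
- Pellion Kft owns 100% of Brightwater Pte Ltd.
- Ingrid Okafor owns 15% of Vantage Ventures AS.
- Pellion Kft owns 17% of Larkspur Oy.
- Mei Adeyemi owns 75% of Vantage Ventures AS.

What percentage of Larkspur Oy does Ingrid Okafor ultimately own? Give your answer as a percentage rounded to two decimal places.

Ingrid reaches Larkspur along 3 paths.
Via Pellion → Brightwater: 19% × 100% × 55% = 10.45%.
Via Nordquist: 100% × 28% = 28%.
Via Pellion: 19% × 17% = 3.23%.
Total: 10.45% + 28% + 3.23% = 41.68%.

41.68%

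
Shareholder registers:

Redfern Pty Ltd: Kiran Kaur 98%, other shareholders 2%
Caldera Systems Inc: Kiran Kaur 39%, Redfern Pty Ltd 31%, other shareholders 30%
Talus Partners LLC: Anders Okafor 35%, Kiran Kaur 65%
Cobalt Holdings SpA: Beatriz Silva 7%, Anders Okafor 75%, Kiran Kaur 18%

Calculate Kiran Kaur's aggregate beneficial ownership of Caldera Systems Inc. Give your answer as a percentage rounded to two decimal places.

69.38%

Kiran reaches Caldera along 2 paths.
Direct stake: 39% = 39%.
Via Redfern: 98% × 31% = 30.38%.
Total: 39% + 30.38% = 69.38%.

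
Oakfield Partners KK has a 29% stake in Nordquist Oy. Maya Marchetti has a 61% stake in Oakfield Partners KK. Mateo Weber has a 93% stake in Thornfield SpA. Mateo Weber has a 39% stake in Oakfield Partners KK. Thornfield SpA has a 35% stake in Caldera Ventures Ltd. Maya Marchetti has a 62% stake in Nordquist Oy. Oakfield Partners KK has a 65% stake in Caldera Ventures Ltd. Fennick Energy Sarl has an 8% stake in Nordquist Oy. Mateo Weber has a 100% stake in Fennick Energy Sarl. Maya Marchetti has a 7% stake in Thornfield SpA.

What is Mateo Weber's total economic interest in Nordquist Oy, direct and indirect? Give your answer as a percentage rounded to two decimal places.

Mateo reaches Nordquist along 2 paths.
Via Fennick: 100% × 8% = 8%.
Via Oakfield: 39% × 29% = 11.31%.
Total: 8% + 11.31% = 19.31%.

19.31%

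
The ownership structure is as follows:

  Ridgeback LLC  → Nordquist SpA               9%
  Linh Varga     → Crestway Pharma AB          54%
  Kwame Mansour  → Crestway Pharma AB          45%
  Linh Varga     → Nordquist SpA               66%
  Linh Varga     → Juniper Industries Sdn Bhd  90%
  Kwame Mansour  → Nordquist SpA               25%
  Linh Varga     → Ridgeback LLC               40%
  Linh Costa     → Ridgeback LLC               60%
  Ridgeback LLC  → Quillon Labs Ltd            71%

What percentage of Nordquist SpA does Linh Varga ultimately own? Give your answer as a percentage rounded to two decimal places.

Linh Varga reaches Nordquist along 2 paths.
Direct stake: 66% = 66%.
Via Ridgeback: 40% × 9% = 3.6%.
Total: 66% + 3.6% = 69.6%.
Rounded: 69.60%.

69.60%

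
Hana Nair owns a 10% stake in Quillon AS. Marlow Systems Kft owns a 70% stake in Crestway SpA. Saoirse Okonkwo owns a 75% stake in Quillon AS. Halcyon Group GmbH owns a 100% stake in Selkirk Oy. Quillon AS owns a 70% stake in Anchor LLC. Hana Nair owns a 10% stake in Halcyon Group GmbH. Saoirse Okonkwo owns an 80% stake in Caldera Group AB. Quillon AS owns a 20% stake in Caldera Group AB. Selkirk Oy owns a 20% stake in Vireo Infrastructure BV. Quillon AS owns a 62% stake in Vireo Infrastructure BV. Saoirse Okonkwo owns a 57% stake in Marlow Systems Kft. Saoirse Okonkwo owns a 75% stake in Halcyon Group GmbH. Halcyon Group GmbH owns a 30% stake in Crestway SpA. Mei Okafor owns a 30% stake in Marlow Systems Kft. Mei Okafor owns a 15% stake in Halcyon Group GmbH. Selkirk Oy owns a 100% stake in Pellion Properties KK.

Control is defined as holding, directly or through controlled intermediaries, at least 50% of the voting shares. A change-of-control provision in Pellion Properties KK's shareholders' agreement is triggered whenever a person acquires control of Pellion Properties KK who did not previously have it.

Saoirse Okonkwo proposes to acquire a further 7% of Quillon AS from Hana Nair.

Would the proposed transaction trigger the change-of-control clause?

The purchase adds only to Saoirse's holdings (Hana's stake shrinks), so Saoirse is the only person who could newly come to control Pellion.
Saoirse holds 75% of Halcyon, so Saoirse controls Halcyon.
Halcyon holds 100% of Selkirk, so Saoirse controls Selkirk.
Selkirk holds 100% of Pellion, so Saoirse controls Pellion.
So Saoirse already controls Pellion before the transaction.
After the purchase, Saoirse's direct stake in Quillon rises to 75% + 7% = 82%, and Hana's stake falls to 3%.
Saoirse controlled Pellion already, so this is not a new person acquiring control; every other person's position is unchanged or reduced.
No new person acquires control, so the clause is not triggered.

No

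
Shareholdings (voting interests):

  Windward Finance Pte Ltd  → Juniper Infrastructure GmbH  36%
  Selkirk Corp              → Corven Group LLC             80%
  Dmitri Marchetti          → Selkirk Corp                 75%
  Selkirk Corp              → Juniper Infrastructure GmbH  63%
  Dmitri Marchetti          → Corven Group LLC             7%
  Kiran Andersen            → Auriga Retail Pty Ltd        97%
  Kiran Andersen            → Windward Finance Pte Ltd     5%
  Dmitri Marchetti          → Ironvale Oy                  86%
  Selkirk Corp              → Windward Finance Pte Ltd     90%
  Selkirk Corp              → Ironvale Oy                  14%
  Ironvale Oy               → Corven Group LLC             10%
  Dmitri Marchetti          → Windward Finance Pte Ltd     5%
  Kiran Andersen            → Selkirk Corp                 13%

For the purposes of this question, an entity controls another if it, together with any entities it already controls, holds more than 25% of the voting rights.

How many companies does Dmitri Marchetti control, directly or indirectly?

Dmitri holds 75% of Selkirk, so Dmitri controls Selkirk.
Dmitri and Selkirk together hold 86% + 14% = 100% of Ironvale, so Dmitri controls Ironvale.
Dmitri and Selkirk together hold 5% + 90% = 95% of Windward, so Dmitri controls Windward.
Ironvale and Dmitri and Selkirk together hold 10% + 7% + 80% = 97% of Corven, so Dmitri controls Corven.
Selkirk and Windward together hold 63% + 36% = 99% of Juniper, so Dmitri controls Juniper.
No other company's threshold is met.
Dmitri controls 5 companies.

5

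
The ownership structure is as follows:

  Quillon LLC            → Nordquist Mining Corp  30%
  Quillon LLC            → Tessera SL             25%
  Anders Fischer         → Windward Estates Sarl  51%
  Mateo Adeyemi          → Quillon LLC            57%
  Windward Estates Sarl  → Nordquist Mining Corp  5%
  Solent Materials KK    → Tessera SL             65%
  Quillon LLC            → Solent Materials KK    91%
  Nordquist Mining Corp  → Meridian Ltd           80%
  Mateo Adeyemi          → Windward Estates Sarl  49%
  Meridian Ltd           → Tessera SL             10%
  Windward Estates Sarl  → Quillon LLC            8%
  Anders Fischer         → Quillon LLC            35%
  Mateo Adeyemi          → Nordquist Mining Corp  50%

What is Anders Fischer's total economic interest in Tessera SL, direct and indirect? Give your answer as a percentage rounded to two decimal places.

Anders reaches Tessera along 7 paths.
Via Windward → Quillon: 51% × 8% × 25% = 1.02%.
Via Quillon: 35% × 25% = 8.75%.
Via Windward → Quillon → Nordquist → Meridian: 51% × 8% × 30% × 80% × 10% = 0.09792%.
Via Quillon → Nordquist → Meridian: 35% × 30% × 80% × 10% = 0.84%.
Via Windward → Nordquist → Meridian: 51% × 5% × 80% × 10% = 0.204%.
Via Windward → Quillon → Solent: 51% × 8% × 91% × 65% = 2.41332%.
Via Quillon → Solent: 35% × 91% × 65% = 20.7025%.
Total: 1.02% + 8.75% + 0.09792% + 0.84% + 0.204% + 2.41332% + 20.7025% = 34.02774%.
Rounded: 34.03%.

34.03%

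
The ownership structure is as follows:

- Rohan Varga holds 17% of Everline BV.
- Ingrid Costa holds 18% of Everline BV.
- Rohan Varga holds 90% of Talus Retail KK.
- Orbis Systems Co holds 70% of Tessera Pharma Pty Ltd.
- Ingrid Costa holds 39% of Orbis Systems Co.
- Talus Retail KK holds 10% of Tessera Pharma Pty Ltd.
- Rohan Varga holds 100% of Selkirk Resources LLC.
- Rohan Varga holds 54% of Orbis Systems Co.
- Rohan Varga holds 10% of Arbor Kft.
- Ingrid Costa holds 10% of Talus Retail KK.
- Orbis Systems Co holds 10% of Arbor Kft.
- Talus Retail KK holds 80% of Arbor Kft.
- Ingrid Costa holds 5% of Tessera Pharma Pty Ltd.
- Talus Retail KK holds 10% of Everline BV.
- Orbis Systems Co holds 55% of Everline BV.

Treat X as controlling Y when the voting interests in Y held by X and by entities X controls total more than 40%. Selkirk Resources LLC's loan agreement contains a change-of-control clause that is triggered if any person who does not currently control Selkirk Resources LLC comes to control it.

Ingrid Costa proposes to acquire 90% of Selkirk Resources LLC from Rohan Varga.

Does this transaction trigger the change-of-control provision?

Yes

The purchase adds only to Ingrid's holdings (Rohan's stake shrinks), so Ingrid is the only person who could newly come to control Selkirk.
Ingrid's largest direct stake is 39% in Orbis, which does not meet the threshold, so Ingrid controls no company.
Neither Ingrid nor any entity Ingrid controls holds any voting interest in Selkirk.
So before the transaction, Ingrid does not control Selkirk.
After the purchase, Ingrid holds 90% of Selkirk directly, and Rohan's stake falls to 10%.
Ingrid holds 90% of Selkirk, so Ingrid controls Selkirk.
Ingrid did not control Selkirk before and does after, so the clause is triggered.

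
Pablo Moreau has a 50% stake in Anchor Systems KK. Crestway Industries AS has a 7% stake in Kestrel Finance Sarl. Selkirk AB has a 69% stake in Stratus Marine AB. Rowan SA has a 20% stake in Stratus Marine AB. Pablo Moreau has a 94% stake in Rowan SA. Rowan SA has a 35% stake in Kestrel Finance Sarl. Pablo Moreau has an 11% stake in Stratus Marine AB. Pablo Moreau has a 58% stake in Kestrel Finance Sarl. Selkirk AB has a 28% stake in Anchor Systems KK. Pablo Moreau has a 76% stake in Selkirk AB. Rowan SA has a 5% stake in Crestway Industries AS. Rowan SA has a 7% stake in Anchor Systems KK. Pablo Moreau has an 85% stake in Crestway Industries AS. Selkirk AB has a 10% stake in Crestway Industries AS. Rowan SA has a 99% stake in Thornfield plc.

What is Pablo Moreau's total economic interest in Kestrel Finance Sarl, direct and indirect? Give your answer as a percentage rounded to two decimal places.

Pablo reaches Kestrel along 5 paths.
Direct stake: 58% = 58%.
Via Rowan: 94% × 35% = 32.9%.
Via Rowan → Crestway: 94% × 5% × 7% = 0.329%.
Via Crestway: 85% × 7% = 5.95%.
Via Selkirk → Crestway: 76% × 10% × 7% = 0.532%.
Total: 58% + 32.9% + 0.329% + 5.95% + 0.532% = 97.711%.
Rounded: 97.71%.

97.71%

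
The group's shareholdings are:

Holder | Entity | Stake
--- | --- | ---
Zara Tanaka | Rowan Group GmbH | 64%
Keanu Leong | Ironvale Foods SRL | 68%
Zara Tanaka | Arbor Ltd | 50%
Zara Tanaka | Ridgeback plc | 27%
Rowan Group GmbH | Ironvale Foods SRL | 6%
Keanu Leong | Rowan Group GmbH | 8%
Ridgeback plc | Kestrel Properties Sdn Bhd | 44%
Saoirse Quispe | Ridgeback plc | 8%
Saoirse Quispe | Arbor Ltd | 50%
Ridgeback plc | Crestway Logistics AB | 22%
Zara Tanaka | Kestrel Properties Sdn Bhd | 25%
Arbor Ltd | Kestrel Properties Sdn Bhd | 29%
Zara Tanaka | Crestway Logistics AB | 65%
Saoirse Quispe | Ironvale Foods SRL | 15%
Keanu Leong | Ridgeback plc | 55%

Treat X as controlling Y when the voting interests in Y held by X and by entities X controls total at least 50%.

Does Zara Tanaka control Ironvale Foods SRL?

Zara holds 64% of Rowan, so Zara controls Rowan.
Zara holds 50% of Arbor, so Zara controls Arbor.
Zara holds 65% of Crestway, so Zara controls Crestway.
Zara and Arbor together hold 25% + 29% = 54% of Kestrel, so Zara controls Kestrel.
In Ironvale, Zara's side holds only 6%, not ≥ 50%.
So Zara does not control Ironvale.

No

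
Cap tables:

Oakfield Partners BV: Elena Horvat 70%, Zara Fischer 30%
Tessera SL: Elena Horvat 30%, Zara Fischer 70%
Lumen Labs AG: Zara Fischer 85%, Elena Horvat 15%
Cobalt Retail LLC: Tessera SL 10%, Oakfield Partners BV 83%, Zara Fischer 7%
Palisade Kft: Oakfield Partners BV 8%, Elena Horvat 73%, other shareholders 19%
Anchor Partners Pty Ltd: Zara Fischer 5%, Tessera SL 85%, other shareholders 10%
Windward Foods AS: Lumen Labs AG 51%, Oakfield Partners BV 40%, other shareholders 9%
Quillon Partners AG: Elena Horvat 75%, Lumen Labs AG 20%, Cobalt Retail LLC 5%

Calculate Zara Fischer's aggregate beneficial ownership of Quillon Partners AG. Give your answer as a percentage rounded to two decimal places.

18.95%

Zara reaches Quillon along 4 paths.
Via Lumen: 85% × 20% = 17%.
Via Tessera → Cobalt: 70% × 10% × 5% = 0.35%.
Via Oakfield → Cobalt: 30% × 83% × 5% = 1.245%.
Via Cobalt: 7% × 5% = 0.35%.
Total: 17% + 0.35% + 1.245% + 0.35% = 18.945%.
Rounded: 18.95%.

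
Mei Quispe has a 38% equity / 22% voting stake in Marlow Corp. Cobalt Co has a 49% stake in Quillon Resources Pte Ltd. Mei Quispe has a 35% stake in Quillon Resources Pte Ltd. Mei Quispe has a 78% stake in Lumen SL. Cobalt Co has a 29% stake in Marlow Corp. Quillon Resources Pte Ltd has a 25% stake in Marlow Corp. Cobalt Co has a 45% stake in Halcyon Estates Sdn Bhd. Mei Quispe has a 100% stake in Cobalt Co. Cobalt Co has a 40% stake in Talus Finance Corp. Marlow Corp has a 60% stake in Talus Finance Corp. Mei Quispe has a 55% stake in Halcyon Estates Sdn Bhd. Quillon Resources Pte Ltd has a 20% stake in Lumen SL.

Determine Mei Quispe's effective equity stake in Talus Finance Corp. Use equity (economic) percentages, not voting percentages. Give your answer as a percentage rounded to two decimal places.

92.80%

Mei reaches Talus along 5 paths.
Via Cobalt → Marlow: 100% × 29% × 60% = 17.4%.
Via Quillon → Marlow: 35% × 25% × 60% = 5.25%.
Via Cobalt → Quillon → Marlow: 100% × 49% × 25% × 60% = 7.35%.
Via Marlow: 38% × 60% = 22.8%.
Via Cobalt: 100% × 40% = 40%.
Total: 17.4% + 5.25% + 7.35% + 22.8% + 40% = 92.8%.
Rounded: 92.80%.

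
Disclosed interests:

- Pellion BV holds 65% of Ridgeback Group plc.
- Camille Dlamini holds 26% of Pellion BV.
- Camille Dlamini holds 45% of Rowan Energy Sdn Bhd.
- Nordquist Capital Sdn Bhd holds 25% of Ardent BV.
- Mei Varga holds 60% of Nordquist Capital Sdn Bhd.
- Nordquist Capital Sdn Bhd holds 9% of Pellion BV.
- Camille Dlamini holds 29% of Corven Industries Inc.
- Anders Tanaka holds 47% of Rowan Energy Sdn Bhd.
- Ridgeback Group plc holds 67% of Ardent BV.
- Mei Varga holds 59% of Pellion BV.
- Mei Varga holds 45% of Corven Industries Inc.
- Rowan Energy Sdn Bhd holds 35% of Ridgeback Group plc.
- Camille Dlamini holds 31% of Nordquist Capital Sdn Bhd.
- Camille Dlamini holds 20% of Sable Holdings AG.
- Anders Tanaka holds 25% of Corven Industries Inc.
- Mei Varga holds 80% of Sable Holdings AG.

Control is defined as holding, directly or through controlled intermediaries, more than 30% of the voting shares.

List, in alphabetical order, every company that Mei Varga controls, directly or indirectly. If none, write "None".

Mei holds 60% of Nordquist, so Mei controls Nordquist.
Nordquist and Mei together hold 9% + 59% = 68% of Pellion, so Mei controls Pellion.
Mei holds 45% of Corven, so Mei controls Corven.
Pellion holds 65% of Ridgeback, so Mei controls Ridgeback.
Mei holds 80% of Sable, so Mei controls Sable.
Nordquist and Ridgeback together hold 25% + 67% = 92% of Ardent, so Mei controls Ardent.
No other company's threshold is met.

Ardent BV, Corven Industries Inc, Nordquist Capital Sdn Bhd, Pellion BV, Ridgeback Group plc, Sable Holdings AG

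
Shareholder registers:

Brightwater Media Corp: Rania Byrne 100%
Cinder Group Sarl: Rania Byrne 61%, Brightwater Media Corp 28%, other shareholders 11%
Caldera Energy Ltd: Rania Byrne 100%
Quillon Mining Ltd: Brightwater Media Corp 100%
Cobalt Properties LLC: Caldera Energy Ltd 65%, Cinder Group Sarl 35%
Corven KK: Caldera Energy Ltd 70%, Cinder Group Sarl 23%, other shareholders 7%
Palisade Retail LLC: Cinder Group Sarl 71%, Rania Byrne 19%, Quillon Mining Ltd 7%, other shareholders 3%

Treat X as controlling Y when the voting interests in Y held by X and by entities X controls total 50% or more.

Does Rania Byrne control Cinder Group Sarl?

Yes

Rania holds 100% of Brightwater, so Rania controls Brightwater.
Rania and Brightwater together hold 61% + 28% = 89% of Cinder, so Rania controls Cinder.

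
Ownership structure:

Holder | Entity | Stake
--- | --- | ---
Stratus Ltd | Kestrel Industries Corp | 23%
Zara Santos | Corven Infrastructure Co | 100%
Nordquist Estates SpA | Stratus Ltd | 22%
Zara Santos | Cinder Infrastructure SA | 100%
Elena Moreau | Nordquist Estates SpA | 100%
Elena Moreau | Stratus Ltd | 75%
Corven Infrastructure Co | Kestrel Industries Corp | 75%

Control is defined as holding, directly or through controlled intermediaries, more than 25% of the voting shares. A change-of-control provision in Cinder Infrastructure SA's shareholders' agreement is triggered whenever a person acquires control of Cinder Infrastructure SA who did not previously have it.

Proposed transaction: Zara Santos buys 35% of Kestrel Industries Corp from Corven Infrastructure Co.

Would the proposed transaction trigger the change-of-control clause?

The purchase adds only to Zara's holdings (Corven's stake shrinks), so Zara is the only person who could newly come to control Cinder.
Zara holds 100% of Cinder, so Zara controls Cinder.
So Zara already controls Cinder before the transaction.
After the purchase, Zara holds 35% of Kestrel directly, and Corven's stake falls to 40%.
Zara controlled Cinder already, so this is not a new person acquiring control; every other person's position is unchanged or reduced.
No new person acquires control, so the clause is not triggered.

No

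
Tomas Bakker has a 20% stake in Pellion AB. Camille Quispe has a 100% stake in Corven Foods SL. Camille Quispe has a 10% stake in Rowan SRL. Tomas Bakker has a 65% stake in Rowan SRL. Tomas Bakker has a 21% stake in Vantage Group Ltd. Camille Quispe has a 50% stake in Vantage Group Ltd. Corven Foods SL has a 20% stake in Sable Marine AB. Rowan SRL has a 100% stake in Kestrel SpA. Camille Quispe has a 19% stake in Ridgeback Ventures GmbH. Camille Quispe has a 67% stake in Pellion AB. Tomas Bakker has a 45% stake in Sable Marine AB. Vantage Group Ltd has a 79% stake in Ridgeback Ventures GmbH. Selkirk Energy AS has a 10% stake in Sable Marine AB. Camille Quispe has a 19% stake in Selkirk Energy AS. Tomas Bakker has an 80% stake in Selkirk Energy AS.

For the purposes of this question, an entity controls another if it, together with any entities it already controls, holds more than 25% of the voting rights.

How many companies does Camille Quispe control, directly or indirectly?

Camille holds 50% of Vantage, so Camille controls Vantage.
Camille holds 67% of Pellion, so Camille controls Pellion.
Camille holds 100% of Corven, so Camille controls Corven.
Vantage and Camille together hold 79% + 19% = 98% of Ridgeback, so Camille controls Ridgeback.
No other company's threshold is met.
Camille controls 4 companies.

4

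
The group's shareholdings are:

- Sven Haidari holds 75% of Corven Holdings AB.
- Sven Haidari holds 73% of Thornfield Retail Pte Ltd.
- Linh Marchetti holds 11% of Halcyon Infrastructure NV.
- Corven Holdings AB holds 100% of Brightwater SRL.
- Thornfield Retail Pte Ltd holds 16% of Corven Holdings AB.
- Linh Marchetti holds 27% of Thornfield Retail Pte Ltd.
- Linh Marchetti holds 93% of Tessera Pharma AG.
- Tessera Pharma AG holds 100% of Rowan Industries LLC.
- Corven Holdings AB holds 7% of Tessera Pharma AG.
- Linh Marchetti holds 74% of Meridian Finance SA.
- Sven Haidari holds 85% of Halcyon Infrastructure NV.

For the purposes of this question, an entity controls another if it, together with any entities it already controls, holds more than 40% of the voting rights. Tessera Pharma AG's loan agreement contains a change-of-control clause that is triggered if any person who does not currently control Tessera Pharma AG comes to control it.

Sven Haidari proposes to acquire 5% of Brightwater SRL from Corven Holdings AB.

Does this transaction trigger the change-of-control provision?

The purchase adds only to Sven's holdings (Corven's stake shrinks), so Sven is the only person who could newly come to control Tessera.
Sven holds 85% of Halcyon, so Sven controls Halcyon.
Sven holds 73% of Thornfield, so Sven controls Thornfield.
Sven and Thornfield together hold 75% + 16% = 91% of Corven, so Sven controls Corven.
Corven holds 100% of Brightwater, so Sven controls Brightwater.
In Tessera, Sven's side holds only 7%, not > 40%.
So before the transaction, Sven does not control Tessera.
After the purchase, Sven holds 5% of Brightwater directly, and Corven's stake falls to 95%.
Corven and Sven together hold 95% + 5% = 100% of Brightwater, so Sven controls Brightwater.
After the transaction, Sven's side holds 7% of Tessera, not > 40%, so Sven still does not control Tessera.
No new person acquires control, so the clause is not triggered.

No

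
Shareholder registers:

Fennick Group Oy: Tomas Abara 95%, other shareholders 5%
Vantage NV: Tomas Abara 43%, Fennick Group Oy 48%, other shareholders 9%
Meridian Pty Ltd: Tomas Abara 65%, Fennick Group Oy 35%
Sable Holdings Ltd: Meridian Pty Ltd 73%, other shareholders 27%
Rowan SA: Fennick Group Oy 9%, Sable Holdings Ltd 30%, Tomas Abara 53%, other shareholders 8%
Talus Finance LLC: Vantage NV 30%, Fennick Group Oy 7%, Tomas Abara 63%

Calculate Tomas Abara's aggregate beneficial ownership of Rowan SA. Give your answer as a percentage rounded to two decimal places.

83.07%

Tomas reaches Rowan along 4 paths.
Via Fennick: 95% × 9% = 8.55%.
Via Meridian → Sable: 65% × 73% × 30% = 14.235%.
Via Fennick → Meridian → Sable: 95% × 35% × 73% × 30% = 7.28175%.
Direct stake: 53% = 53%.
Total: 8.55% + 14.235% + 7.28175% + 53% = 83.06675%.
Rounded: 83.07%.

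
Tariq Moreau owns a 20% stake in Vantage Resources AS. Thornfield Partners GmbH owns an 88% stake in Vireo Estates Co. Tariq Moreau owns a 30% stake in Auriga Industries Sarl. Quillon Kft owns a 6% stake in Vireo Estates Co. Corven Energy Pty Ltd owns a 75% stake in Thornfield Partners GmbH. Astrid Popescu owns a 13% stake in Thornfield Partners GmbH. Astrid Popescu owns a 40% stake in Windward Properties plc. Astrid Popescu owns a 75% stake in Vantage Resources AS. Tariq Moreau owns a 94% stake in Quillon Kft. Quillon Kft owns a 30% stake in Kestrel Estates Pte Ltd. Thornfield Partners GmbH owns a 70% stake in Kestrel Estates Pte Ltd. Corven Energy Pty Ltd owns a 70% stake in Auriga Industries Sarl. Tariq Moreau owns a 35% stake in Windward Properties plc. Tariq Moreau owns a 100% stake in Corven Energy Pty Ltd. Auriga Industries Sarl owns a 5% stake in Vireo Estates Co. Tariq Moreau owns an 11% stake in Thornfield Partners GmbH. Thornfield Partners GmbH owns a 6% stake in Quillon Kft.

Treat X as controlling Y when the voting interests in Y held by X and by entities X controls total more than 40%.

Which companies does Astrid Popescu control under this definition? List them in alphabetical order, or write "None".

Astrid holds 75% of Vantage, so Astrid controls Vantage.
No other company's threshold is met.

Vantage Resources AS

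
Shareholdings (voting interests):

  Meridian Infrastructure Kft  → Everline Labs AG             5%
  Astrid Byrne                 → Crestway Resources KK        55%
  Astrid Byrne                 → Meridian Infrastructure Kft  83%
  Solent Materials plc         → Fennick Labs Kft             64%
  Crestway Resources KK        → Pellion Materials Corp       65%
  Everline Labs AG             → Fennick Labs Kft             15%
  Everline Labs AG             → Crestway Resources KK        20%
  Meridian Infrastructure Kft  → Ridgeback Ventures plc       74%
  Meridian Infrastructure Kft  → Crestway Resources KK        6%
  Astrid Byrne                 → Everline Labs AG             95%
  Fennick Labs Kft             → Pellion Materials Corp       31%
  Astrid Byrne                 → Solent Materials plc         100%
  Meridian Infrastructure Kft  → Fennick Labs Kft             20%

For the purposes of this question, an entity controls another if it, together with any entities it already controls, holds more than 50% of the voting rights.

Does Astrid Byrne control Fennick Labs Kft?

Astrid holds 100% of Solent, so Astrid controls Solent.
Astrid holds 83% of Meridian, so Astrid controls Meridian.
Meridian and Astrid together hold 5% + 95% = 100% of Everline, so Astrid controls Everline.
Solent and Meridian and Everline together hold 64% + 20% + 15% = 99% of Fennick, so Astrid controls Fennick.

Yes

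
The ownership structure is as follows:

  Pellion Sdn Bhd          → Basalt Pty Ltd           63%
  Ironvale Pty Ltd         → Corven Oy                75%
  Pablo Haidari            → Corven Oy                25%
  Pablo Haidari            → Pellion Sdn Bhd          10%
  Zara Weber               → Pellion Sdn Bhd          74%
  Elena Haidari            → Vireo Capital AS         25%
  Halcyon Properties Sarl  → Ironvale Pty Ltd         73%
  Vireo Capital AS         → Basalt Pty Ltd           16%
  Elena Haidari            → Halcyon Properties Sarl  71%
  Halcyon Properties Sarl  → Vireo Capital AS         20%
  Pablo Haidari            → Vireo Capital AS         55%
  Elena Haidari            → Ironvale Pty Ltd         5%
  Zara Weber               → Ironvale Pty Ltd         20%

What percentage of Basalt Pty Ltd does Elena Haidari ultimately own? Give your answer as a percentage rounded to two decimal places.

6.27%

Elena reaches Basalt along 2 paths.
Via Vireo: 25% × 16% = 4%.
Via Halcyon → Vireo: 71% × 20% × 16% = 2.272%.
Total: 4% + 2.272% = 6.272%.
Rounded: 6.27%.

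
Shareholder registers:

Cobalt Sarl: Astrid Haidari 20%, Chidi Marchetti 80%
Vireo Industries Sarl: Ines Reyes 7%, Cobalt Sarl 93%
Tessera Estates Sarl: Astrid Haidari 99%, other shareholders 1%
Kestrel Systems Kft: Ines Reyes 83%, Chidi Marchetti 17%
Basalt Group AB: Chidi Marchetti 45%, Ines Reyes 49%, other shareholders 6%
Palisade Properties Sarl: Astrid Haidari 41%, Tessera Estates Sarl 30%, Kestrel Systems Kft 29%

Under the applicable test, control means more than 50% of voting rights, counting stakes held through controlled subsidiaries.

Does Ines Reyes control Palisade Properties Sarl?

No

Ines holds 83% of Kestrel, so Ines controls Kestrel.
In Palisade, Ines's side holds only 29%, not > 50%.
So Ines does not control Palisade.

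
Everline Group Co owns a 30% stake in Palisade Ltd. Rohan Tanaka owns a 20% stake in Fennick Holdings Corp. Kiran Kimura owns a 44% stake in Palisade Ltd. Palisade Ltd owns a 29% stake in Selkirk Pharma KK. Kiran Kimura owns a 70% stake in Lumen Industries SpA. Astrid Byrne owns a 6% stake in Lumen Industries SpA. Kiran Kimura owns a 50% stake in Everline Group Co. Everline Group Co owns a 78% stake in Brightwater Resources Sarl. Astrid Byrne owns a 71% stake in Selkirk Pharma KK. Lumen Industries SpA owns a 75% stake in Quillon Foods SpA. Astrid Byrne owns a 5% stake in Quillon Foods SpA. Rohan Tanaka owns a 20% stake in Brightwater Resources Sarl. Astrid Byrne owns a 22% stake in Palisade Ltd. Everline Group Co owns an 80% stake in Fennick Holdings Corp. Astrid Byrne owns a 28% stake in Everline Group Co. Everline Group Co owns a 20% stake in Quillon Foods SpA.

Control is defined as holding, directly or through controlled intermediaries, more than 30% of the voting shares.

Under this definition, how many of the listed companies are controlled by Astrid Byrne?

1

Astrid holds 71% of Selkirk, so Astrid controls Selkirk.
No other company's threshold is met.
Astrid controls 1 company.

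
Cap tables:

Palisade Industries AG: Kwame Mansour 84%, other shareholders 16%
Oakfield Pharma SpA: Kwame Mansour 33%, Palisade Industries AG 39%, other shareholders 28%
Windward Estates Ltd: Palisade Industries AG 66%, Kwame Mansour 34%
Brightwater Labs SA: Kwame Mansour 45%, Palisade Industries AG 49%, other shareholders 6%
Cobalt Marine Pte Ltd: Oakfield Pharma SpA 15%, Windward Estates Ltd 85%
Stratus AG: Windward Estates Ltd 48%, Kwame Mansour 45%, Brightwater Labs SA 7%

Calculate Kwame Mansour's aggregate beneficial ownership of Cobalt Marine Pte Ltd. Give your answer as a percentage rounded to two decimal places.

Kwame reaches Cobalt along 4 paths.
Via Oakfield: 33% × 15% = 4.95%.
Via Palisade → Oakfield: 84% × 39% × 15% = 4.914%.
Via Palisade → Windward: 84% × 66% × 85% = 47.124%.
Via Windward: 34% × 85% = 28.9%.
Total: 4.95% + 4.914% + 47.124% + 28.9% = 85.888%.
Rounded: 85.89%.

85.89%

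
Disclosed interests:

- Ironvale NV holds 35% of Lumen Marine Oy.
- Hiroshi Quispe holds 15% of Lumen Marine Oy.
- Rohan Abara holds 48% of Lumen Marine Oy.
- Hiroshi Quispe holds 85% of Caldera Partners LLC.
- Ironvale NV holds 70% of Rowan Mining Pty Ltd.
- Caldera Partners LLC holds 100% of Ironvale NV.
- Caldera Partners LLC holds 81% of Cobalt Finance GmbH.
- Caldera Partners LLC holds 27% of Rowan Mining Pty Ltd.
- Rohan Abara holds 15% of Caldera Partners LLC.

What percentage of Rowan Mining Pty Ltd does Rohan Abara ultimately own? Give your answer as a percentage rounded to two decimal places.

Rohan reaches Rowan along 2 paths.
Via Caldera → Ironvale: 15% × 100% × 70% = 10.5%.
Via Caldera: 15% × 27% = 4.05%.
Total: 10.5% + 4.05% = 14.55%.

14.55%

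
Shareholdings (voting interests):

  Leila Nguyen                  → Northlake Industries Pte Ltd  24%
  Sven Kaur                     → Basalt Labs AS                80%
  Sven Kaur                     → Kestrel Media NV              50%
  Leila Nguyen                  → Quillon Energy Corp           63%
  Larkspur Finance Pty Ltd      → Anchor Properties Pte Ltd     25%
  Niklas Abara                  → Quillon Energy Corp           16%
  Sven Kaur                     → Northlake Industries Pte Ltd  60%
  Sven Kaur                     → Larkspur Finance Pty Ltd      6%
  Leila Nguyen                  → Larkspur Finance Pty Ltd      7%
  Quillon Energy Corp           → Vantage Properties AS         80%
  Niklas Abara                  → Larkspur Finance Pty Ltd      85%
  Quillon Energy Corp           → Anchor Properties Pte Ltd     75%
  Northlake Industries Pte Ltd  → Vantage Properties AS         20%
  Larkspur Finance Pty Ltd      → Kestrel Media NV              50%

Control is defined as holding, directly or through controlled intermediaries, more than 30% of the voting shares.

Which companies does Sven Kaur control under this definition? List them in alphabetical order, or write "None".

Basalt Labs AS, Kestrel Media NV, Northlake Industries Pte Ltd

Sven holds 60% of Northlake, so Sven controls Northlake.
Sven holds 50% of Kestrel, so Sven controls Kestrel.
Sven holds 80% of Basalt, so Sven controls Basalt.
No other company's threshold is met.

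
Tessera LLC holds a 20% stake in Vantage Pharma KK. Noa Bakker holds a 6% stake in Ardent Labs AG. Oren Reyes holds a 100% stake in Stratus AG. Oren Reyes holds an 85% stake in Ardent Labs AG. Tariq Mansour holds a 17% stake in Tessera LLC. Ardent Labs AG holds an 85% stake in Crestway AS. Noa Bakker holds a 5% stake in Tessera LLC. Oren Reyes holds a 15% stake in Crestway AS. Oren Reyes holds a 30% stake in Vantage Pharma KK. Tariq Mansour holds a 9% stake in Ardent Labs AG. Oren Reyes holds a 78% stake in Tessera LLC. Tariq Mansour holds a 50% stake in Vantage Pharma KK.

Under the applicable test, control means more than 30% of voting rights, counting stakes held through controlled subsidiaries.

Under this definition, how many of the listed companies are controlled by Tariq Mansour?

1

Tariq holds 50% of Vantage, so Tariq controls Vantage.
No other company's threshold is met.
Tariq controls 1 company.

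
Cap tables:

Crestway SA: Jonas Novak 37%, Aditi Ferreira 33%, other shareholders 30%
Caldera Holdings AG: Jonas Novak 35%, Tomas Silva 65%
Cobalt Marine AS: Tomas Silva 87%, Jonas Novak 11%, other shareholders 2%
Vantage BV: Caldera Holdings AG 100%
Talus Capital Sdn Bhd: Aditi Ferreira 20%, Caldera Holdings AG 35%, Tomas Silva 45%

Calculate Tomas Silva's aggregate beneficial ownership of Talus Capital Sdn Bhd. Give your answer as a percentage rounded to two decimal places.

67.75%

Tomas reaches Talus along 2 paths.
Via Caldera: 65% × 35% = 22.75%.
Direct stake: 45% = 45%.
Total: 22.75% + 45% = 67.75%.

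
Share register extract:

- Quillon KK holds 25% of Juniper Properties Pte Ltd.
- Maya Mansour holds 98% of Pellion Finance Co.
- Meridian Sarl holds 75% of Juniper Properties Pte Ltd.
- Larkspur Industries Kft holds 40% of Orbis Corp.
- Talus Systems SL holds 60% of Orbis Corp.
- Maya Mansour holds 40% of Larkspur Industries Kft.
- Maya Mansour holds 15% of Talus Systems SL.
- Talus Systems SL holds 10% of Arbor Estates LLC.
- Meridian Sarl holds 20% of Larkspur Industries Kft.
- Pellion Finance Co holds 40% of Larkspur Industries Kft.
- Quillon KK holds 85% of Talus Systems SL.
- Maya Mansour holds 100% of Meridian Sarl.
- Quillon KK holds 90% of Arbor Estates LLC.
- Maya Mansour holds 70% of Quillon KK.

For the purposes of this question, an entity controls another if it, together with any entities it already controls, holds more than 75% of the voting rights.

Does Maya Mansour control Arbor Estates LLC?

No

Maya holds 98% of Pellion, so Maya controls Pellion.
Maya holds 100% of Meridian, so Maya controls Meridian.
Maya and Meridian and Pellion together hold 40% + 20% + 40% = 100% of Larkspur, so Maya controls Larkspur.
Neither Maya nor any entity Maya controls holds any voting interest in Arbor.
So Maya does not control Arbor.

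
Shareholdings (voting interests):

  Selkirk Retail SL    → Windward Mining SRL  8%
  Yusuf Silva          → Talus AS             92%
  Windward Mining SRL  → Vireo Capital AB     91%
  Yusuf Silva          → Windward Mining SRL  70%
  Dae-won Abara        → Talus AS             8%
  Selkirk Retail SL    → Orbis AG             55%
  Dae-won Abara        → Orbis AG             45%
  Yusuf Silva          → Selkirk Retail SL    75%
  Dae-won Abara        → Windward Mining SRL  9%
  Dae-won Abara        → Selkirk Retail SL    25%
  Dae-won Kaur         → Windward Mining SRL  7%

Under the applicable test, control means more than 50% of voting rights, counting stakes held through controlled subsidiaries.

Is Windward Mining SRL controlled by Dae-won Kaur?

Dae-won Kaur's largest direct stake is 7% in Windward, which does not meet the threshold, so Dae-won Kaur controls no company.
In Windward, Dae-won Kaur's side holds only 7%, not > 50%.
So Dae-won Kaur does not control Windward.

No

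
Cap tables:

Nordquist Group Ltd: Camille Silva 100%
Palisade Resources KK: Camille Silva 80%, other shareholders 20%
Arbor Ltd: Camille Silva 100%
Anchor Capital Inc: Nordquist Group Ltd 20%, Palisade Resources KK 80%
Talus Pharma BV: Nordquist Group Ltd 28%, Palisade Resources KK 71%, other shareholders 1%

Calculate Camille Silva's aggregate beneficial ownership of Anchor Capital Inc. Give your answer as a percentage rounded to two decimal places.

84.00%

Camille reaches Anchor along 2 paths.
Via Nordquist: 100% × 20% = 20%.
Via Palisade: 80% × 80% = 64%.
Total: 20% + 64% = 84%.
Rounded: 84.00%.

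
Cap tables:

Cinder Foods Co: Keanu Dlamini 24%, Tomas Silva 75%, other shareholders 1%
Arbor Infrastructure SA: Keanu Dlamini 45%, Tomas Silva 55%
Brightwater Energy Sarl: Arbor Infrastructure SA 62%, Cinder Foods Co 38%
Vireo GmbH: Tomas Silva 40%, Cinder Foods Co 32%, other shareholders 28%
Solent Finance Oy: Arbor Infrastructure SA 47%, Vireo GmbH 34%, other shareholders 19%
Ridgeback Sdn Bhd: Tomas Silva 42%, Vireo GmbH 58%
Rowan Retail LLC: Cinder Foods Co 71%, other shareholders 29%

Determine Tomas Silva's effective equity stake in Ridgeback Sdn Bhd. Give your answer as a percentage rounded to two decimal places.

Tomas reaches Ridgeback along 3 paths.
Direct stake: 42% = 42%.
Via Vireo: 40% × 58% = 23.2%.
Via Cinder → Vireo: 75% × 32% × 58% = 13.92%.
Total: 42% + 23.2% + 13.92% = 79.12%.

79.12%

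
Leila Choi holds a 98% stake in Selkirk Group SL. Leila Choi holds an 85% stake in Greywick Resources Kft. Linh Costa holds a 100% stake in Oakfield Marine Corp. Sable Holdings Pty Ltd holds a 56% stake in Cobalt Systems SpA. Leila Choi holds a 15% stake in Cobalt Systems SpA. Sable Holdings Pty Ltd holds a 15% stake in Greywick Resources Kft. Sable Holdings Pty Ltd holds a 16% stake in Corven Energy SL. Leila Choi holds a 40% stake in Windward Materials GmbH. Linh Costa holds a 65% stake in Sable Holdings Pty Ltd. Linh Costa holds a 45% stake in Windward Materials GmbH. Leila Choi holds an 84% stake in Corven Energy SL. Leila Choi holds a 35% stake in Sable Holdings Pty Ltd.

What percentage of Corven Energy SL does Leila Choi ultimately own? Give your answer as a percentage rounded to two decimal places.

Leila reaches Corven along 2 paths.
Via Sable: 35% × 16% = 5.6%.
Direct stake: 84% = 84%.
Total: 5.6% + 84% = 89.6%.
Rounded: 89.60%.

89.60%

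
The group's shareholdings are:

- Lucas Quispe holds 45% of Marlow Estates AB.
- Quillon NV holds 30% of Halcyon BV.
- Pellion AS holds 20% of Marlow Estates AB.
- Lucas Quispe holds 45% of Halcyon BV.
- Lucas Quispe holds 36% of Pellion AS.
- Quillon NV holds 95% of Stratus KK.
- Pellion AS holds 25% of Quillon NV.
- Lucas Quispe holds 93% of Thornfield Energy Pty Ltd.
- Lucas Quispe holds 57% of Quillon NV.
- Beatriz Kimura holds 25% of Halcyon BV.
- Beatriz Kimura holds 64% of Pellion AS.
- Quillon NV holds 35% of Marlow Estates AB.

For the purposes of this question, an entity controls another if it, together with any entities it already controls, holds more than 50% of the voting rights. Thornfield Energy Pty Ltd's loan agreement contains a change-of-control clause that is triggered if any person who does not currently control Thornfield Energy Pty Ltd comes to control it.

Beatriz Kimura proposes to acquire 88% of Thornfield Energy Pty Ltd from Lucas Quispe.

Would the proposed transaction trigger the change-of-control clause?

The purchase adds only to Beatriz's holdings (Lucas's stake shrinks), so Beatriz is the only person who could newly come to control Thornfield.
Beatriz holds 64% of Pellion, so Beatriz controls Pellion.
Neither Beatriz nor any entity Beatriz controls holds any voting interest in Thornfield.
So before the transaction, Beatriz does not control Thornfield.
After the purchase, Beatriz holds 88% of Thornfield directly, and Lucas's stake falls to 5%.
Beatriz holds 88% of Thornfield, so Beatriz controls Thornfield.
Beatriz did not control Thornfield before and does after, so the clause is triggered.

Yes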